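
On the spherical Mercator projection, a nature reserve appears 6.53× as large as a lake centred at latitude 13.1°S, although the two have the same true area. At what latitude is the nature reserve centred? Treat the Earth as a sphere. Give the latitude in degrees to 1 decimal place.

67.6°

Mercator areal scale is sec²φ, so apparent-area ratio = sec²φ₁ / sec²φ₂ = cos²φ₂ / cos²φ₁.
cos²φ₂ / cos²φ₁ = 6.53  ⇒  cos φ₁ = cos 13.1° / √6.53 = 0.9740/2.555 = 0.3811.
φ₁ = arccos(0.3811) ≈ 67.6°.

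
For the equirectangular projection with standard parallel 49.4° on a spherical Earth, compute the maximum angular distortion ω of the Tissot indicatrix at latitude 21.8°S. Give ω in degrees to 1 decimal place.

20.3°

In the equirectangular projection with standard parallel φ₀ = 49.4° (x = Rλ cos φ₀, y = Rφ), meridians are true-scale (h = 1) and the parallel scale is k = cos φ₀ / cos φ.
At 21.8°: h = 1.000, k = 0.7009; principal scales a = 1.000, b = 0.7009.
sin(ω/2) = (a − b)/(a + b) = 0.2991/1.701 = 0.1758, so ω = 2 arcsin(0.1758) ≈ 20.3°.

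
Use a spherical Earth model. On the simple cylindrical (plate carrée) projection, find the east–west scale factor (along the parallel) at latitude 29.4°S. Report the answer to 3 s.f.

Plate carrée maps x = Rλ, y = Rφ. The meridian scale is h = 1 and the parallel scale is k = 1/cos φ = sec φ.
k = 1/cos 29.4° = 1/0.8712 = 1.148.

1.15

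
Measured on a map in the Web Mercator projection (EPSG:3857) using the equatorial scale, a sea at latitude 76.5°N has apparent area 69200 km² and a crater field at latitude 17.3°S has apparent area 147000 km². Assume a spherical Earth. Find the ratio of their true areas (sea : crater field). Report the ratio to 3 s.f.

On Mercator the areal scale is sec²φ, so true area = apparent × cos²φ.
True area of sea: 69200 × cos²(76.5°) = 69200 × 0.05450 = 3771 km².
True area of crater field: 147000 × cos²(17.3°) = 147000 × 0.9116 = 134000 km².
Ratio = 3771 / 134000 ≈ 0.0281.

0.0281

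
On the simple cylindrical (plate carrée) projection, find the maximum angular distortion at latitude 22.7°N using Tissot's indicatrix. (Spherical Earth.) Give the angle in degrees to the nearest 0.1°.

4.6°

Plate carrée maps x = Rλ, y = Rφ. The meridian scale is h = 1 and the parallel scale is k = 1/cos φ = sec φ.
At 22.7°: h = 1.000, k = 1.084; principal scales a = 1.084, b = 1.000.
sin(ω/2) = (a − b)/(a + b) = 0.08397/2.084 = 0.04029, so ω = 2 arcsin(0.04029) ≈ 4.6°.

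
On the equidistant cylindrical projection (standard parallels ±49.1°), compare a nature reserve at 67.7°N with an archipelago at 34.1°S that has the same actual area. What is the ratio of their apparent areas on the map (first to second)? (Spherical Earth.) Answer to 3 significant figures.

With standard parallel φ₀ = 49.1°, the equirectangular projection gives x = Rλ cos φ₀, y = Rφ, so h = 1 and k = cos 49.1° / cos φ.
Areal scale at 67.7°: h·k = 1.000 × 1.725 = 1.725.
Areal scale at 34.1°: h·k = 1.000 × 0.7907 = 0.7907.
Ratio = 1.725/0.7907 ≈ 2.18.

2.18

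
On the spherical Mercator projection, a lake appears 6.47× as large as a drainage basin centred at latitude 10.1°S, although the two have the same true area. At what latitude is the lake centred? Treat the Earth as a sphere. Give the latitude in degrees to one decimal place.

67.2°

Mercator areal scale is sec²φ, so apparent-area ratio = sec²φ₁ / sec²φ₂ = cos²φ₂ / cos²φ₁.
cos²φ₂ / cos²φ₁ = 6.47  ⇒  cos φ₁ = cos 10.1° / √6.47 = 0.9845/2.544 = 0.3870.
φ₁ = arccos(0.3870) ≈ 67.2°.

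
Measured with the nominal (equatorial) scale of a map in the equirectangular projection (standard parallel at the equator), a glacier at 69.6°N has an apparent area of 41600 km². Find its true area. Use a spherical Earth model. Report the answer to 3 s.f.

14500 km²

In the plate carrée (x = Rλ, y = Rφ), meridians are true-scale (h = 1) and parallels are stretched by k = sec φ.
Areal scale = h·k = 1 × sec φ; at 69.6°, h = 1.000, k = 2.869, so h·k = 2.869.
True area = apparent / (areal scale) = 41600 / 2.869 ≈ 14500 km².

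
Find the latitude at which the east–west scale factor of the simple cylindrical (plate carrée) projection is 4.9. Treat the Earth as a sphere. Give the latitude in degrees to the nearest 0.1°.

78.2°

Plate carrée: h = 1, k = sec φ along parallels.
sec φ = 4.9  ⇒  cos φ = 0.2041  ⇒  φ ≈ 78.2°.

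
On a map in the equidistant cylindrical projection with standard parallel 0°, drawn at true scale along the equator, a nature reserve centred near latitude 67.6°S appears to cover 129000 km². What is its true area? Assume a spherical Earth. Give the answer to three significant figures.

In the plate carrée (x = Rλ, y = Rφ), meridians are true-scale (h = 1) and parallels are stretched by k = sec φ.
Areal scale = h·k = 1 × sec φ; at 67.6°, h = 1.000, k = 2.624, so h·k = 2.624.
True area = apparent / (areal scale) = 129000 / 2.624 ≈ 49200 km².

49200 km²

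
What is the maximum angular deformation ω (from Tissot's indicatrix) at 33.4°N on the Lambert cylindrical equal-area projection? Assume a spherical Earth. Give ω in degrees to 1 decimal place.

The Lambert cylindrical equal-area projection is the cylindrical equal-area projection with its standard parallel at the equator (φ₀ = 0). Cylindrical equal-area (φ₀ = 0°): h = cos φ / cos 0° along meridians, k = cos 0° / cos φ along parallels; h·k = 1.
At 33.4°: h = 0.8348, k = 1.198; principal scales a = 1.198, b = 0.8348.
sin(ω/2) = (a − b)/(a + b) = 0.3630/2.033 = 0.1786, so ω = 2 arcsin(0.1786) ≈ 20.6°.

20.6°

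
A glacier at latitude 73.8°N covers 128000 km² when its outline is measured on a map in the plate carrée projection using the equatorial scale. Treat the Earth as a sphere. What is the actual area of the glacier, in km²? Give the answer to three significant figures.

35700 km²

For the equirectangular projection with φ₀ = 0 (plate carrée), h = 1 along meridians and k = sec φ along parallels.
Areal scale = h·k = 1 × sec φ; at 73.8°, h = 1.000, k = 3.584, so h·k = 3.584.
True area = apparent / (areal scale) = 128000 / 3.584 ≈ 35700 km².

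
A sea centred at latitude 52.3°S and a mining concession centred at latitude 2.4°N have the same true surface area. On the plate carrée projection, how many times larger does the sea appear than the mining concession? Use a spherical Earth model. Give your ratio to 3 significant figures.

In the plate carrée (x = Rλ, y = Rφ), meridians are true-scale (h = 1) and parallels are stretched by k = sec φ.
Areal scale at 52.3°: h·k = 1.000 × 1.635 = 1.635.
Areal scale at 2.4°: h·k = 1.000 × 1.001 = 1.001.
Ratio = 1.635/1.001 ≈ 1.63.

1.63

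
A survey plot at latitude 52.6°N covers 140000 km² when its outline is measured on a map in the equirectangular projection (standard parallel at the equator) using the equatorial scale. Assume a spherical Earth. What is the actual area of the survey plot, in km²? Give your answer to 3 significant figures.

In the plate carrée (x = Rλ, y = Rφ), meridians are true-scale (h = 1) and parallels are stretched by k = sec φ.
Areal scale = h·k = 1 × sec φ; at 52.6°, h = 1.000, k = 1.646, so h·k = 1.646.
True area = apparent / (areal scale) = 140000 / 1.646 ≈ 85000 km².

85000 km²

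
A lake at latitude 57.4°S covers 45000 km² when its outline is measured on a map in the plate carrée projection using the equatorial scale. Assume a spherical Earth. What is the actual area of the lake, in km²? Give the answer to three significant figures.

For the equirectangular projection with φ₀ = 0 (plate carrée), h = 1 along meridians and k = sec φ along parallels.
Areal scale = h·k = 1 × sec φ; at 57.4°, h = 1.000, k = 1.856, so h·k = 1.856.
True area = apparent / (areal scale) = 45000 / 1.856 ≈ 24200 km².

24200 km²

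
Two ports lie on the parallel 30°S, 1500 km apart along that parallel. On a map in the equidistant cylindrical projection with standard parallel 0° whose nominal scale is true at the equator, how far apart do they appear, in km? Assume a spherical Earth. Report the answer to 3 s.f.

1730 km

Plate carrée maps x = Rλ, y = Rφ. The meridian scale is h = 1 and the parallel scale is k = 1/cos φ = sec φ.
Along the parallel, k = sec 30° = 1/0.8660 = 1.155.
Map distance = 1500 × 1.155 ≈ 1730 km.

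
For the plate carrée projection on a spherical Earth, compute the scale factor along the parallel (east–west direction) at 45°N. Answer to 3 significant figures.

1.41

For the equirectangular projection with φ₀ = 0 (plate carrée), h = 1 along meridians and k = sec φ along parallels.
k = 1/cos 45° = 1/0.7071 = 1.414.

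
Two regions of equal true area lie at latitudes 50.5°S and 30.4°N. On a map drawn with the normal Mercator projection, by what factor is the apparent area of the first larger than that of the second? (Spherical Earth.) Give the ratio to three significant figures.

1.84

Mercator areal scale is sec²φ.
At 50.5°: sec²(50.5°) = 1/0.6361² = 2.472.
At 30.4°: sec²(30.4°) = 1/0.8625² = 1.344.
Ratio = 2.472/1.344 = cos²(30.4°)/cos²(50.5°) ≈ 1.84.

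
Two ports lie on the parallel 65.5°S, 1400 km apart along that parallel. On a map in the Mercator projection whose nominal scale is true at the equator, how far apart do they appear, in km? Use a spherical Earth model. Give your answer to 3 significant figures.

3380 km

Mercator is conformal, so the point scale is isotropic: h = k = sec φ = 1/cos φ.
Along the parallel, k = sec 65.5° = 1/0.4147 = 2.411.
Map distance = 1400 × 2.411 ≈ 3380 km.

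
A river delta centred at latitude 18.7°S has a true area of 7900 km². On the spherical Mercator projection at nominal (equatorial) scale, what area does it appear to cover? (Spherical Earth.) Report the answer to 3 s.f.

Mercator is conformal, so the point scale is isotropic: h = k = sec φ = 1/cos φ.
Areal scale = k² = sec²φ = 1/cos²(18.7°) = 1/0.9472² = 1.115.
Apparent area = 7900 × 1.115 ≈ 8810 km².

8810 km²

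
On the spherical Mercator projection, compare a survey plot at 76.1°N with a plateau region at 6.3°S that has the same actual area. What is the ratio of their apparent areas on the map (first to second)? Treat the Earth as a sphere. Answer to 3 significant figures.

17.1

Mercator is conformal with k = sec φ, so areal scale = k² = sec²φ.
At 76.1°: sec²(76.1°) = 1/0.2402² = 17.33.
At 6.3°: sec²(6.3°) = 1/0.9940² = 1.012.
Ratio = 17.33/1.012 = cos²(6.3°)/cos²(76.1°) ≈ 17.1.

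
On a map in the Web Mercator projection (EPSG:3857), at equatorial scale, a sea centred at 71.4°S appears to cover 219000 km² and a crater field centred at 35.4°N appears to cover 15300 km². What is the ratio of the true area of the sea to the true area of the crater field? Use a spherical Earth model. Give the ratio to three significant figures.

2.19

On Mercator the areal scale is sec²φ, so true area = apparent × cos²φ.
True area of sea: 219000 × cos²(71.4°) = 219000 × 0.1017 = 22280 km².
True area of crater field: 15300 × cos²(35.4°) = 15300 × 0.6644 = 10170 km².
Ratio = 22280 / 10170 ≈ 2.19.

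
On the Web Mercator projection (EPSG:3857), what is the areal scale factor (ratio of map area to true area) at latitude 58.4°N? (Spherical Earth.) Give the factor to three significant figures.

3.64

The Mercator projection is conformal; its linear scale factor is the same in every direction and equals sec φ = 1/cos φ.
Areal scale = k² = sec²φ = 1/cos²(58.4°) = 1/0.5240² = 3.642.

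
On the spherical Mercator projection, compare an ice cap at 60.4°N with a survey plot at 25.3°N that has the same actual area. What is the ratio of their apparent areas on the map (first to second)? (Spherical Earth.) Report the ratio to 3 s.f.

3.35

Mercator is conformal with k = sec φ, so areal scale = k² = sec²φ.
At 60.4°: sec²(60.4°) = 1/0.4939² = 4.099.
At 25.3°: sec²(25.3°) = 1/0.9041² = 1.223.
Ratio = 4.099/1.223 = cos²(25.3°)/cos²(60.4°) ≈ 3.35.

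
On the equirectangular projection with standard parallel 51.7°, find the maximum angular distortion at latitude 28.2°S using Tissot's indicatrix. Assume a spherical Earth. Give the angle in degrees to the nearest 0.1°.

With standard parallel φ₀ = 51.7°, the equirectangular projection gives x = Rλ cos φ₀, y = Rφ, so h = 1 and k = cos 51.7° / cos φ.
At 28.2°: h = 1.000, k = 0.7033; principal scales a = 1.000, b = 0.7033.
sin(ω/2) = (a − b)/(a + b) = 0.2967/1.703 = 0.1742, so ω = 2 arcsin(0.1742) ≈ 20.1°.

20.1°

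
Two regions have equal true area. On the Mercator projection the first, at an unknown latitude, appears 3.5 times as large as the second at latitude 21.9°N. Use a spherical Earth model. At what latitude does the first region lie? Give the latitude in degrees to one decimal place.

60.3°

Mercator areal scale is sec²φ, so apparent-area ratio = sec²φ₁ / sec²φ₂ = cos²φ₂ / cos²φ₁.
cos²φ₂ / cos²φ₁ = 3.5  ⇒  cos φ₁ = cos 21.9° / √3.5 = 0.9278/1.871 = 0.4959.
φ₁ = arccos(0.4959) ≈ 60.3°.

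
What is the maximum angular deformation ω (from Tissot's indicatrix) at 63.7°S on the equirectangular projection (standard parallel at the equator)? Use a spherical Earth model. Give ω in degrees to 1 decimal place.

45.4°

In the plate carrée (x = Rλ, y = Rφ), meridians are true-scale (h = 1) and parallels are stretched by k = sec φ.
At 63.7°: h = 1.000, k = 2.257; principal scales a = 2.257, b = 1.000.
sin(ω/2) = (a − b)/(a + b) = 1.257/3.257 = 0.3859, so ω = 2 arcsin(0.3859) ≈ 45.4°.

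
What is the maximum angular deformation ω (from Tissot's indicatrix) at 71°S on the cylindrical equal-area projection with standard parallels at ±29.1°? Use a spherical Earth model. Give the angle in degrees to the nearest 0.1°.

98.3°

A cylindrical equal-area projection with standard parallel φ₀ has meridian scale h = cos φ / cos φ₀ and parallel scale k = cos φ₀ / cos φ (so areas are preserved, h·k = 1).
At 71°: h = 0.3726, k = 2.684; principal scales a = 2.684, b = 0.3726.
sin(ω/2) = (a − b)/(a + b) = 2.311/3.056 = 0.7562, so ω = 2 arcsin(0.7562) ≈ 98.3°.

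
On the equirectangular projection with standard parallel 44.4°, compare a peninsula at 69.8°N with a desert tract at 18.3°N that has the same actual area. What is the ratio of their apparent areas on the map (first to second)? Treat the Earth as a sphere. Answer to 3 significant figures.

2.75

The equidistant cylindrical projection with φ₀ = 44.4° has h = 1 (meridians true) and k = cos φ₀ / cos φ along parallels.
Areal scale at 69.8°: h·k = 1.000 × 2.069 = 2.069.
Areal scale at 18.3°: h·k = 1.000 × 0.7525 = 0.7525.
Ratio = 2.069/0.7525 ≈ 2.75.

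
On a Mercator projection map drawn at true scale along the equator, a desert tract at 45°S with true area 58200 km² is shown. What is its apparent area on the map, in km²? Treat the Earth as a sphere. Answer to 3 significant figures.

116000 km²

For Mercator, h = k = sec φ (a conformal cylindrical projection has a single point scale, 1/cos φ).
Areal scale = k² = sec²φ = 1/cos²(45°) = 1/0.7071² = 2.000.
Apparent area = 58200 × 2.000 ≈ 116000 km².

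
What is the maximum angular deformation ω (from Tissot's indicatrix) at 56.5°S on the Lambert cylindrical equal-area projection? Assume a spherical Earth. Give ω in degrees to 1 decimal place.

The Lambert cylindrical equal-area projection is the cylindrical equal-area projection with its standard parallel at the equator (φ₀ = 0). Cylindrical equal-area (φ₀ = 0°): h = cos φ / cos 0° along meridians, k = cos 0° / cos φ along parallels; h·k = 1.
At 56.5°: h = 0.5519, k = 1.812; principal scales a = 1.812, b = 0.5519.
sin(ω/2) = (a − b)/(a + b) = 1.260/2.364 = 0.5330, so ω = 2 arcsin(0.5330) ≈ 64.4°.

64.4°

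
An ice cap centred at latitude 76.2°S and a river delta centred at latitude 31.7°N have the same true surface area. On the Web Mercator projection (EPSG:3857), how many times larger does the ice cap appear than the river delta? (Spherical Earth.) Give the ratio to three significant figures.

Mercator is conformal with k = sec φ, so areal scale = k² = sec²φ.
At 76.2°: sec²(76.2°) = 1/0.2385² = 17.58.
At 31.7°: sec²(31.7°) = 1/0.8508² = 1.381.
Ratio = 17.58/1.381 = cos²(31.7°)/cos²(76.2°) ≈ 12.7.

12.7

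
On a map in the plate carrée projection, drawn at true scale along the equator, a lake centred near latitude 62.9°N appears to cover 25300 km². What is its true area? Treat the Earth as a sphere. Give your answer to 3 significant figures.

11500 km²

Plate carrée maps x = Rλ, y = Rφ. The meridian scale is h = 1 and the parallel scale is k = 1/cos φ = sec φ.
Areal scale = h·k = 1 × sec φ; at 62.9°, h = 1.000, k = 2.195, so h·k = 2.195.
True area = apparent / (areal scale) = 25300 / 2.195 ≈ 11500 km².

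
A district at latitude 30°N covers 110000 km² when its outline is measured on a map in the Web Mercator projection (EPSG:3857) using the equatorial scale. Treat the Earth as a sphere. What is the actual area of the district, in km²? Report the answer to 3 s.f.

Mercator is conformal, so the point scale is isotropic: h = k = sec φ = 1/cos φ.
Areal scale = k² = sec²φ = 1/cos²(30°) = 1/0.8660² = 1.333.
True area = apparent / (areal scale) = 110000 / 1.333 ≈ 82500 km².

82500 km²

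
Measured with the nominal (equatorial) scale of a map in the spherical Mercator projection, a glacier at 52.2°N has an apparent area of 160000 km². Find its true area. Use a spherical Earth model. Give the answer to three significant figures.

Mercator is conformal, so the point scale is isotropic: h = k = sec φ = 1/cos φ.
Areal scale = k² = sec²φ = 1/cos²(52.2°) = 1/0.6129² = 2.662.
True area = apparent / (areal scale) = 160000 / 2.662 ≈ 60100 km².

60100 km²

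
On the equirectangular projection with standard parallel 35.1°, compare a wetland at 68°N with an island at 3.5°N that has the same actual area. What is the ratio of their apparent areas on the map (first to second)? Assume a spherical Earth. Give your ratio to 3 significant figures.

In the equirectangular projection with standard parallel φ₀ = 35.1° (x = Rλ cos φ₀, y = Rφ), meridians are true-scale (h = 1) and the parallel scale is k = cos φ₀ / cos φ.
Areal scale at 68°: h·k = 1.000 × 2.184 = 2.184.
Areal scale at 3.5°: h·k = 1.000 × 0.8197 = 0.8197.
Ratio = 2.184/0.8197 ≈ 2.66.

2.66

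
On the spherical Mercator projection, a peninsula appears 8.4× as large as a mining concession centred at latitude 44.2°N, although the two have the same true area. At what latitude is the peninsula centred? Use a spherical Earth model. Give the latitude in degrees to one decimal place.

75.7°

On Mercator, (apparent₁)/(apparent₂) = sec²φ₁ / sec²φ₂ when true areas are equal.
cos²φ₂ / cos²φ₁ = 8.4  ⇒  cos φ₁ = cos 44.2° / √8.4 = 0.7169/2.898 = 0.2474.
φ₁ = arccos(0.2474) ≈ 75.7°.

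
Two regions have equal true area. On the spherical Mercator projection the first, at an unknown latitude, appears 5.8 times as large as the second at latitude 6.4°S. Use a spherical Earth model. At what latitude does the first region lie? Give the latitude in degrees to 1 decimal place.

Mercator areal scale is sec²φ, so apparent-area ratio = sec²φ₁ / sec²φ₂ = cos²φ₂ / cos²φ₁.
cos²φ₂ / cos²φ₁ = 5.8  ⇒  cos φ₁ = cos 6.4° / √5.8 = 0.9938/2.408 = 0.4126.
φ₁ = arccos(0.4126) ≈ 65.6°.

65.6°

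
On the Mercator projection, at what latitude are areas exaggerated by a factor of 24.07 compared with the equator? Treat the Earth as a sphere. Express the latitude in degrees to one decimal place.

78.2°

Mercator areal scale is sec²φ.
sec²φ = 24.07  ⇒  cos²φ = 0.04155  ⇒  cos φ = 0.2038.
φ = arccos(0.2038) ≈ 78.2°.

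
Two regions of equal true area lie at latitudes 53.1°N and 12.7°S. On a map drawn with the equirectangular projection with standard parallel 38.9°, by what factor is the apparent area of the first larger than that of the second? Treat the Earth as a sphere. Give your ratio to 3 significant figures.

With standard parallel φ₀ = 38.9°, the equirectangular projection gives x = Rλ cos φ₀, y = Rφ, so h = 1 and k = cos 38.9° / cos φ.
Areal scale at 53.1°: h·k = 1.000 × 1.296 = 1.296.
Areal scale at 12.7°: h·k = 1.000 × 0.7978 = 0.7978.
Ratio = 1.296/0.7978 ≈ 1.62.

1.62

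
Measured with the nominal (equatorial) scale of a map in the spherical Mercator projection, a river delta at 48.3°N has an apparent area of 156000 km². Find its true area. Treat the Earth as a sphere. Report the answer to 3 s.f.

69000 km²

Mercator is conformal, so the point scale is isotropic: h = k = sec φ = 1/cos φ.
Areal scale = k² = sec²φ = 1/cos²(48.3°) = 1/0.6652² = 2.260.
True area = apparent / (areal scale) = 156000 / 2.260 ≈ 69000 km².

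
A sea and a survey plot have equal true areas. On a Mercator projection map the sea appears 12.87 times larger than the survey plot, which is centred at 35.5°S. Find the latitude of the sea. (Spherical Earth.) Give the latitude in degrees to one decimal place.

For equal true areas on Mercator, apparent areas scale as sec²φ, so the ratio is cos²φ₂ / cos²φ₁.
cos²φ₂ / cos²φ₁ = 12.87  ⇒  cos φ₁ = cos 35.5° / √12.87 = 0.8141/3.587 = 0.2269.
φ₁ = arccos(0.2269) ≈ 76.9°.

76.9°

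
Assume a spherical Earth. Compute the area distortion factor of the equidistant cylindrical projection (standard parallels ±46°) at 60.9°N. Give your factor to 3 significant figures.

1.43

In the equirectangular projection with standard parallel φ₀ = 46° (x = Rλ cos φ₀, y = Rφ), meridians are true-scale (h = 1) and the parallel scale is k = cos φ₀ / cos φ.
Areal scale = h·k = 1 × cos φ₀ / cos φ; at 60.9°, h = 1.000, k = 1.428, so h·k = 1.428.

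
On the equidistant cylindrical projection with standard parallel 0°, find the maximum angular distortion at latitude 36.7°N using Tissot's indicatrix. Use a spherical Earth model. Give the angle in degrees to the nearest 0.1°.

In the plate carrée (x = Rλ, y = Rφ), meridians are true-scale (h = 1) and parallels are stretched by k = sec φ.
At 36.7°: h = 1.000, k = 1.247; principal scales a = 1.247, b = 1.000.
sin(ω/2) = (a − b)/(a + b) = 0.2472/2.247 = 0.1100, so ω = 2 arcsin(0.1100) ≈ 12.6°.

12.6°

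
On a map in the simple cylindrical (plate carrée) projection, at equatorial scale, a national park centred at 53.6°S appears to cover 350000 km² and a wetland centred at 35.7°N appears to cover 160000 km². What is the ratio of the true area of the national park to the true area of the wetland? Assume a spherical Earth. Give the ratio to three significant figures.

1.60

Plate carrée has h = 1 and k = sec φ, giving areal scale sec φ; true area = (apparent area) · cos φ.
True area of national park: 350000 × cos(53.6°) = 350000 × 0.5934 = 207700 km².
True area of wetland: 160000 × cos(35.7°) = 160000 × 0.8121 = 129900 km².
Ratio = 207700 / 129900 ≈ 1.60.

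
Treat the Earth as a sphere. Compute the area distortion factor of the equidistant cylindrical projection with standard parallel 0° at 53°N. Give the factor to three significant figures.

1.66

For the equirectangular projection with φ₀ = 0 (plate carrée), h = 1 along meridians and k = sec φ along parallels.
Areal scale = h·k = 1 × sec φ; at 53°, h = 1.000, k = 1.662, so h·k = 1.662.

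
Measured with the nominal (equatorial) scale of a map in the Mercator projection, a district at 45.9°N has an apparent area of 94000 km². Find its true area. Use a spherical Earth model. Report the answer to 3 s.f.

For Mercator, h = k = sec φ (a conformal cylindrical projection has a single point scale, 1/cos φ).
Areal scale = k² = sec²φ = 1/cos²(45.9°) = 1/0.6959² = 2.065.
True area = apparent / (areal scale) = 94000 / 2.065 ≈ 45500 km².

45500 km²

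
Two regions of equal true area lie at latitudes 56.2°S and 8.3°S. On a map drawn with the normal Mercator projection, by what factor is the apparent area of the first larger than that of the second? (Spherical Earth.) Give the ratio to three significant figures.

3.16

On Mercator, area is exaggerated by sec²φ = 1/cos²φ.
At 56.2°: sec²(56.2°) = 1/0.5563² = 3.231.
At 8.3°: sec²(8.3°) = 1/0.9895² = 1.021.
Ratio = 3.231/1.021 = cos²(8.3°)/cos²(56.2°) ≈ 3.16.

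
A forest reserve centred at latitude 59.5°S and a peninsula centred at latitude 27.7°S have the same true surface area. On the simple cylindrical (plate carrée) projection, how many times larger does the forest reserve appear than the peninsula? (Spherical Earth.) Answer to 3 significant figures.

For the equirectangular projection with φ₀ = 0 (plate carrée), h = 1 along meridians and k = sec φ along parallels.
Areal scale at 59.5°: h·k = 1.000 × 1.970 = 1.970.
Areal scale at 27.7°: h·k = 1.000 × 1.129 = 1.129.
Ratio = 1.970/1.129 ≈ 1.74.

1.74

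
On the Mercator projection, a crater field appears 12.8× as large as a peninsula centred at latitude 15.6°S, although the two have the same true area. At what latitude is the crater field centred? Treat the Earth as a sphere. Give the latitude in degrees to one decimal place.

74.4°

On Mercator, (apparent₁)/(apparent₂) = sec²φ₁ / sec²φ₂ when true areas are equal.
cos²φ₂ / cos²φ₁ = 12.8  ⇒  cos φ₁ = cos 15.6° / √12.8 = 0.9632/3.578 = 0.2692.
φ₁ = arccos(0.2692) ≈ 74.4°.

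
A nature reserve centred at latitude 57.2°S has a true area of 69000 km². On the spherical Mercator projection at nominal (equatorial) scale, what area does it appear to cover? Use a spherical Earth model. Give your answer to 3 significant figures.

235000 km²

For Mercator, h = k = sec φ (a conformal cylindrical projection has a single point scale, 1/cos φ).
Areal scale = k² = sec²φ = 1/cos²(57.2°) = 1/0.5417² = 3.408.
Apparent area = 69000 × 3.408 ≈ 235000 km².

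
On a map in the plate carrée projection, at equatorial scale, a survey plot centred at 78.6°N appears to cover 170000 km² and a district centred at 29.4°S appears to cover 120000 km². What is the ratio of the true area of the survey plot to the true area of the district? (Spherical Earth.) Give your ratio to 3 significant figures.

Plate carrée has h = 1 and k = sec φ, giving areal scale sec φ; true area = (apparent area) · cos φ.
True area of survey plot: 170000 × cos(78.6°) = 170000 × 0.1977 = 33600 km².
True area of district: 120000 × cos(29.4°) = 120000 × 0.8712 = 104500 km².
Ratio = 33600 / 104500 ≈ 0.321.

0.321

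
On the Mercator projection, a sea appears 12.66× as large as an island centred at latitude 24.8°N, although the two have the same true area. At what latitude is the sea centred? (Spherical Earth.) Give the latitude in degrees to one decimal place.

75.2°

On Mercator, (apparent₁)/(apparent₂) = sec²φ₁ / sec²φ₂ when true areas are equal.
cos²φ₂ / cos²φ₁ = 12.66  ⇒  cos φ₁ = cos 24.8° / √12.66 = 0.9078/3.558 = 0.2551.
φ₁ = arccos(0.2551) ≈ 75.2°.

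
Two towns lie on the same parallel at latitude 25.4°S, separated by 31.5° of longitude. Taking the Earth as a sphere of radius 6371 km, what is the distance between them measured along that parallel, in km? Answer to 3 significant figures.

3160 km

Arc length along a parallel = R cos φ · Δλ (with Δλ in radians).
= 6371 × cos 25.4° × (31.5° × π/180) = 6371 × 0.9033 × 0.5498 ≈ 3160 km.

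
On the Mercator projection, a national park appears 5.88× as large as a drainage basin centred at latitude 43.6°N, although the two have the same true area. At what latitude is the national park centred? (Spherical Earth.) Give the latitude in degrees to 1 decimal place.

On Mercator, (apparent₁)/(apparent₂) = sec²φ₁ / sec²φ₂ when true areas are equal.
cos²φ₂ / cos²φ₁ = 5.88  ⇒  cos φ₁ = cos 43.6° / √5.88 = 0.7242/2.425 = 0.2986.
φ₁ = arccos(0.2986) ≈ 72.6°.

72.6°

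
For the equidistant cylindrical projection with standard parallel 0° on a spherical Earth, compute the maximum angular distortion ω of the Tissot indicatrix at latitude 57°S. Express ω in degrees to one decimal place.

For the equirectangular projection with φ₀ = 0 (plate carrée), h = 1 along meridians and k = sec φ along parallels.
At 57°: h = 1.000, k = 1.836; principal scales a = 1.836, b = 1.000.
sin(ω/2) = (a − b)/(a + b) = 0.8361/2.836 = 0.2948, so ω = 2 arcsin(0.2948) ≈ 34.3°.

34.3°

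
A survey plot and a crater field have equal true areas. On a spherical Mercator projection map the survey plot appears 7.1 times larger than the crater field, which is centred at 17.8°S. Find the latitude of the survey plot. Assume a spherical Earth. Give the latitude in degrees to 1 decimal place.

For equal true areas on Mercator, apparent areas scale as sec²φ, so the ratio is cos²φ₂ / cos²φ₁.
cos²φ₂ / cos²φ₁ = 7.1  ⇒  cos φ₁ = cos 17.8° / √7.1 = 0.9521/2.665 = 0.3573.
φ₁ = arccos(0.3573) ≈ 69.1°.

69.1°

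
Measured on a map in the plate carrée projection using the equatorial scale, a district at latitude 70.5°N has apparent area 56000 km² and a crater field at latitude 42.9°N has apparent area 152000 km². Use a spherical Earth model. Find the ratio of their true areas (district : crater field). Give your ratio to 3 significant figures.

0.168

Plate carrée has h = 1 and k = sec φ, giving areal scale sec φ; true area = (apparent area) · cos φ.
True area of district: 56000 × cos(70.5°) = 56000 × 0.3338 = 18690 km².
True area of crater field: 152000 × cos(42.9°) = 152000 × 0.7325 = 111300 km².
Ratio = 18690 / 111300 ≈ 0.168.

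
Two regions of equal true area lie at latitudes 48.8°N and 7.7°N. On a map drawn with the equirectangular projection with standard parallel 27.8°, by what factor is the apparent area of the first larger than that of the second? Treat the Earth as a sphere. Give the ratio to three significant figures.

With standard parallel φ₀ = 27.8°, the equirectangular projection gives x = Rλ cos φ₀, y = Rφ, so h = 1 and k = cos 27.8° / cos φ.
Areal scale at 48.8°: h·k = 1.000 × 1.343 = 1.343.
Areal scale at 7.7°: h·k = 1.000 × 0.8926 = 0.8926.
Ratio = 1.343/0.8926 ≈ 1.50.

1.50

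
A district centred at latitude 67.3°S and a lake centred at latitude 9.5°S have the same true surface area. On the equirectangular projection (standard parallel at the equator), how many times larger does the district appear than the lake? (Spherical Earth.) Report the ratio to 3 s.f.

For the equirectangular projection with φ₀ = 0 (plate carrée), h = 1 along meridians and k = sec φ along parallels.
Areal scale at 67.3°: h·k = 1.000 × 2.591 = 2.591.
Areal scale at 9.5°: h·k = 1.000 × 1.014 = 1.014.
Ratio = 2.591/1.014 ≈ 2.56.

2.56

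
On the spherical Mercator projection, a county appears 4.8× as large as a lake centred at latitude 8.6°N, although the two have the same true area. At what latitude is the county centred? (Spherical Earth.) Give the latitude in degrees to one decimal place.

63.2°

On Mercator, (apparent₁)/(apparent₂) = sec²φ₁ / sec²φ₂ when true areas are equal.
cos²φ₂ / cos²φ₁ = 4.8  ⇒  cos φ₁ = cos 8.6° / √4.8 = 0.9888/2.191 = 0.4513.
φ₁ = arccos(0.4513) ≈ 63.2°.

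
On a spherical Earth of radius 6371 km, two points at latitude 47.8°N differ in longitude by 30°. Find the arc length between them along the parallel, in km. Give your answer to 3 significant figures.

2240 km

Arc length along a parallel = R cos φ · Δλ (with Δλ in radians).
= 6371 × cos 47.8° × (30° × π/180) = 6371 × 0.6717 × 0.5236 ≈ 2240 km.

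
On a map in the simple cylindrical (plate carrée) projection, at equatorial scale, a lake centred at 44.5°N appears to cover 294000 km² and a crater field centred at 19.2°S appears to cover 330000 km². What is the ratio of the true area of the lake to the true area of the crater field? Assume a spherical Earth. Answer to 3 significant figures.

0.673

Plate carrée has h = 1 and k = sec φ, giving areal scale sec φ; true area = (apparent area) · cos φ.
True area of lake: 294000 × cos(44.5°) = 294000 × 0.7133 = 209700 km².
True area of crater field: 330000 × cos(19.2°) = 330000 × 0.9444 = 311600 km².
Ratio = 209700 / 311600 ≈ 0.673.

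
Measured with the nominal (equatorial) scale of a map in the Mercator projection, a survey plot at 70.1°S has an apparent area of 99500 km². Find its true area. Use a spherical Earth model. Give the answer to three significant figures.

11500 km²

Mercator is conformal, so the point scale is isotropic: h = k = sec φ = 1/cos φ.
Areal scale = k² = sec²φ = 1/cos²(70.1°) = 1/0.3404² = 8.631.
True area = apparent / (areal scale) = 99500 / 8.631 ≈ 11500 km².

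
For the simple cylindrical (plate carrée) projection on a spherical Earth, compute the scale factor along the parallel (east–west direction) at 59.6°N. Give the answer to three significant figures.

Plate carrée maps x = Rλ, y = Rφ. The meridian scale is h = 1 and the parallel scale is k = 1/cos φ = sec φ.
k = 1/cos 59.6° = 1/0.5060 = 1.976.

1.98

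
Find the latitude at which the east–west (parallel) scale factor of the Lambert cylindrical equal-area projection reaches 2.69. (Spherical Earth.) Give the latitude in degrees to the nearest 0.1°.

The Lambert cylindrical equal-area projection is the cylindrical equal-area projection with its standard parallel at the equator (φ₀ = 0). A cylindrical equal-area projection with standard parallel φ₀ has meridian scale h = cos φ / cos φ₀ and parallel scale k = cos φ₀ / cos φ (so areas are preserved, h·k = 1).
k = cos φ₀ / cos φ = 2.69  ⇒  cos φ = cos 0° / 2.69 = 0.3717.
φ = arccos(0.3717) ≈ 68.2°.

68.2°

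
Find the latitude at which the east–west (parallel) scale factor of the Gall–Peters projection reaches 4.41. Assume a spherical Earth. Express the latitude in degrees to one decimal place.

80.8°

The Gall–Peters projection is cylindrical equal-area with φ₀ = 45°. For cylindrical equal-area with standard parallel φ₀, h = cos φ / cos φ₀ and k = cos φ₀ / cos φ, so h·k = 1.
k = cos φ₀ / cos φ = 4.41  ⇒  cos φ = cos 45° / 4.41 = 0.1603.
φ = arccos(0.1603) ≈ 80.8°.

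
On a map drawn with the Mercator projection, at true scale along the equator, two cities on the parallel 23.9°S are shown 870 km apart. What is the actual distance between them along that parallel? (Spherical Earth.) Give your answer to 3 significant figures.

For Mercator, h = k = sec φ (a conformal cylindrical projection has a single point scale, 1/cos φ).
Along the parallel at 23.9°, map distances are exaggerated by k = sec 23.9° = 1.094.
True distance = 870 / 1.094 = 870 × cos 23.9° ≈ 795 km.

795 km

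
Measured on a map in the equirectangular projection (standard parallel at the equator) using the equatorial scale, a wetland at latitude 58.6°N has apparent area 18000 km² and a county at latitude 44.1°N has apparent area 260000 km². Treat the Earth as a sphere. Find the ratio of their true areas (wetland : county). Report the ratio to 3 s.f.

0.0502

On the plate carrée, areal scale = h·k = 1 × sec φ, so true area = apparent × cos φ.
True area of wetland: 18000 × cos(58.6°) = 18000 × 0.5210 = 9378 km².
True area of county: 260000 × cos(44.1°) = 260000 × 0.7181 = 186700 km².
Ratio = 9378 / 186700 ≈ 0.0502.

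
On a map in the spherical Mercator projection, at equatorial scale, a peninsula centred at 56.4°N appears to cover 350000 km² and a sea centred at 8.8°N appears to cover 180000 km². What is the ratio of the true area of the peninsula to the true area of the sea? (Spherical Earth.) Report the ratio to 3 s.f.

0.610

Mercator's areal exaggeration is sec²φ; hence true area = (apparent area) · cos²φ.
True area of peninsula: 350000 × cos²(56.4°) = 350000 × 0.3062 = 107200 km².
True area of sea: 180000 × cos²(8.8°) = 180000 × 0.9766 = 175800 km².
Ratio = 107200 / 175800 ≈ 0.610.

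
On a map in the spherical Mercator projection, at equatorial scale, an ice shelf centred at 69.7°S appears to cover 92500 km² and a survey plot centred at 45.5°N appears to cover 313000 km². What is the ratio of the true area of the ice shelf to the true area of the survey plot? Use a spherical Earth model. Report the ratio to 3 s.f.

0.0724

On Mercator the areal scale is sec²φ, so true area = apparent × cos²φ.
True area of ice shelf: 92500 × cos²(69.7°) = 92500 × 0.1204 = 11130 km².
True area of survey plot: 313000 × cos²(45.5°) = 313000 × 0.4913 = 153800 km².
Ratio = 11130 / 153800 ≈ 0.0724.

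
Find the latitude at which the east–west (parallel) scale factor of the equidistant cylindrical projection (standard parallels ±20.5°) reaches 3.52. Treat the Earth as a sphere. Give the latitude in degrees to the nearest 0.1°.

In the equirectangular projection with standard parallel φ₀ = 20.5° (x = Rλ cos φ₀, y = Rφ), meridians are true-scale (h = 1) and the parallel scale is k = cos φ₀ / cos φ.
k = cos φ₀ / cos φ = 3.52  ⇒  cos φ = cos 20.5° / 3.52 = 0.2661.
φ = arccos(0.2661) ≈ 74.6°.

74.6°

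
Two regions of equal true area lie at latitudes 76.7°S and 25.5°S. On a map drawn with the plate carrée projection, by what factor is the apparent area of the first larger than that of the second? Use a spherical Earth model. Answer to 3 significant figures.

3.92

Plate carrée maps x = Rλ, y = Rφ. The meridian scale is h = 1 and the parallel scale is k = 1/cos φ = sec φ.
Areal scale at 76.7°: h·k = 1.000 × 4.347 = 4.347.
Areal scale at 25.5°: h·k = 1.000 × 1.108 = 1.108.
Ratio = 4.347/1.108 ≈ 3.92.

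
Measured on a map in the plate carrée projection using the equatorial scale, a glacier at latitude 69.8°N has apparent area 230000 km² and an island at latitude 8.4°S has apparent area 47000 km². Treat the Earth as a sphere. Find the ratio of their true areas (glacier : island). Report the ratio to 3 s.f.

1.71

Plate carrée has h = 1 and k = sec φ, giving areal scale sec φ; true area = (apparent area) · cos φ.
True area of glacier: 230000 × cos(69.8°) = 230000 × 0.3453 = 79420 km².
True area of island: 47000 × cos(8.4°) = 47000 × 0.9893 = 46500 km².
Ratio = 79420 / 46500 ≈ 1.71.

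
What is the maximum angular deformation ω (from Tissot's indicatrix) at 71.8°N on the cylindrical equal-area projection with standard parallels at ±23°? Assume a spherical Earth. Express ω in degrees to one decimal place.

A cylindrical equal-area projection with standard parallel φ₀ has meridian scale h = cos φ / cos φ₀ and parallel scale k = cos φ₀ / cos φ (so areas are preserved, h·k = 1).
At 71.8°: h = 0.3393, k = 2.947; principal scales a = 2.947, b = 0.3393.
sin(ω/2) = (a − b)/(a + b) = 2.608/3.286 = 0.7935, so ω = 2 arcsin(0.7935) ≈ 105.0°.

105.0°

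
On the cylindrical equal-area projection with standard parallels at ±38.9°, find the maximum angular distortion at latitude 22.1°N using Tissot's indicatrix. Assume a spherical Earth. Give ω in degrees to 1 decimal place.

Cylindrical equal-area (φ₀ = 38.9°): h = cos φ / cos 38.9° along meridians, k = cos 38.9° / cos φ along parallels; h·k = 1.
At 22.1°: h = 1.191, k = 0.8400; principal scales a = 1.191, b = 0.8400.
sin(ω/2) = (a − b)/(a + b) = 0.3506/2.030 = 0.1727, so ω = 2 arcsin(0.1727) ≈ 19.9°.

19.9°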